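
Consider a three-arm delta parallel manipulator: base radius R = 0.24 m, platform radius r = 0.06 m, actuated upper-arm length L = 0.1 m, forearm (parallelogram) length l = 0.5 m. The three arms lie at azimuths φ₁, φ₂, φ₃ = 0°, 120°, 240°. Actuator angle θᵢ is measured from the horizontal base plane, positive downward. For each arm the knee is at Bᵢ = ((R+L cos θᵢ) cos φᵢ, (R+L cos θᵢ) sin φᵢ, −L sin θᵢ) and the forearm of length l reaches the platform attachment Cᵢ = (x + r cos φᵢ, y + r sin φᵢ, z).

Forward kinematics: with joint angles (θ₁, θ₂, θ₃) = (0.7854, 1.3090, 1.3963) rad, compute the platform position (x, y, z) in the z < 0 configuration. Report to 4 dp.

(0.0661, 0.0081, -0.5353)

φ1=0.0°: virtual centre (0.2507, 0.0000, -0.0707), radius l
φ2=120.0°: virtual centre (-0.1029, 0.1783, -0.0966), radius l
arm 3 at φ=240.0°: e+L cos θ3 = 0.1974;  O3 = (-0.0987, -0.1709, -0.0985)
|O₂|²−|O₁|² = -0.0161;  |O₃|²−|O₁|² = -0.0192
[-0.7073 0.3566 -0.0518]·P = -0.0161;  [-0.6988 -0.3418 -0.0555]·P = -0.0192
det = 0.4910;  x = 0.0252+-0.0764z,  y = 0.0047+-0.0063z
quadratic in z: (1.0059)z²+(0.1758)z+(-0.1941)=0, √Δ=0.9011 → z ∈ {-0.5353, 0.3605}; z = -0.5353 (taking z<0)
x = 0.0661, y = 0.0081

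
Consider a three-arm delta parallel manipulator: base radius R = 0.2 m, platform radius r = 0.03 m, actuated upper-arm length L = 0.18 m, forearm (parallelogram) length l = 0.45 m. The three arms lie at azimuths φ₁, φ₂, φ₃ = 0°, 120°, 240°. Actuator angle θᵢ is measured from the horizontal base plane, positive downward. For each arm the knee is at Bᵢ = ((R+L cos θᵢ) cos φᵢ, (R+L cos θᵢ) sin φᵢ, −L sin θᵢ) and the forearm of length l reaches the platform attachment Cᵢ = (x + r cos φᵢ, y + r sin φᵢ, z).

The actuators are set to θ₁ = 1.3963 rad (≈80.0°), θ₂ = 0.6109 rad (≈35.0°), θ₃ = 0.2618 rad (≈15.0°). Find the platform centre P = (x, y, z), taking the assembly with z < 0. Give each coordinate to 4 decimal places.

(-0.1756, -0.0452, -0.4190)

φ1=0.0°: virtual centre (0.2013, 0.0000, -0.1773), radius l
φ2=120.0°: virtual centre (-0.1587, 0.2749, -0.1032), radius l
S3 = (0.3439·cos240.0°, 0.3439·sin240.0°, -0.0466) = (-0.1719, -0.2978, -0.0466)
subtract pairs → two planes through P
linear system: -0.7199x+0.5498y = 0.0395−0.1480z; -0.7464x+-0.5956y = 0.0485−0.2614z
Cramer: x(z) = -0.0598+0.2763z;  y(z) = -0.0065+0.0926z
quadratic in z: (1.0849)z²+(0.2091)z+(-0.1029)=0, √Δ=0.7001 → z ∈ {-0.4190, 0.2263}; z = -0.4190 (taking z<0)
x = -0.1756, y = -0.0452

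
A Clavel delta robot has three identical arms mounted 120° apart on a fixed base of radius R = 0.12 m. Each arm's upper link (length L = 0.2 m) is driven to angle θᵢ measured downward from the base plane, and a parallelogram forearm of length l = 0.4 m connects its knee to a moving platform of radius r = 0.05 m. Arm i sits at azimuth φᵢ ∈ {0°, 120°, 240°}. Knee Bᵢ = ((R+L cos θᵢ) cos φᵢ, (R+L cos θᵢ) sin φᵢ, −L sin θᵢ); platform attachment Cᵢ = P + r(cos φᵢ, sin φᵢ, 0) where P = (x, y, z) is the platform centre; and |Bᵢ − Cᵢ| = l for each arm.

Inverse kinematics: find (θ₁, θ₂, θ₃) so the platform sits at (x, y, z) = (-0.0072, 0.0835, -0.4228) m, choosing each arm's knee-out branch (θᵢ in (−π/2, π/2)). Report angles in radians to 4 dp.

θ₁ = 0.6108, θ₂ = 0.3490, θ₃ = 0.7851

rotate P by −φ1: (-0.0072, 0.0835, -0.4228)
  A cos θ + B sin θ = C:  0.0772·cos θ + -0.4228·sin θ = -0.1792
  θ1 = atan2(B,A) + arccos(C/0.4298) = 0.6108
φ2=120.0° → target in arm frame (0.0759, -0.0355)
  e−x'=-0.0059;  (l²−L²−(e−x')²−y'²−z²)/2L = -0.1501
  θ2 = atan2(B,A) + arccos(C/0.4228) = 0.3490
rotate P by −φ3: (-0.0687, -0.0480, -0.4228)
  A cos θ + B sin θ = C:  0.1387·cos θ + -0.4228·sin θ = -0.2008
  γ=atan2(-0.4228,0.1387)=-1.2538;  ψ=arccos(-0.4512)=2.0389;  θ3=γ+ψ≈0.7851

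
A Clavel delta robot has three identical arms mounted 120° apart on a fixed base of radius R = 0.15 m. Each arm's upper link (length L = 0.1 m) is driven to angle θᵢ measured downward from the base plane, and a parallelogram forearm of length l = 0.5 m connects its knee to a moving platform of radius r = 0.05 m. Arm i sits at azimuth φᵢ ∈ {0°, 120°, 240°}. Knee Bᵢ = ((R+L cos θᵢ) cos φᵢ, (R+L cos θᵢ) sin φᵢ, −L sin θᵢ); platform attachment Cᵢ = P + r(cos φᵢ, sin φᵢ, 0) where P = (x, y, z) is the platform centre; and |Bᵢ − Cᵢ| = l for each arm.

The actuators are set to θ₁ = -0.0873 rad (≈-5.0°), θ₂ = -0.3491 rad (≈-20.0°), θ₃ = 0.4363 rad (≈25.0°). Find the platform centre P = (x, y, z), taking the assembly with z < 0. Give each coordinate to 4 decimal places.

φ1=0.0°: virtual centre (0.1996, 0.0000, 0.0087), radius l
φ2=120.0°: virtual centre (-0.0970, 0.1680, 0.0342), radius l
O3 = (0.1906·cos240.0°, 0.1906·sin240.0°, -0.0423) = (-0.0953, -0.1651, -0.0423)
eliminate P² terms by subtracting sphere 1 from 2 and 3
linear system: -0.5932x+0.3360y = -0.0011−0.0510z; -0.5899x+-0.3302y = -0.0018−-0.1020z
Cramer: x(z) = 0.0025-0.0442z;  y(z) = 0.0010-0.2298z
into |P−O₁|² = l²: 1.0548z² + -0.0005z + -0.2111 = 0;  Δ = 0.8905;  z = -0.4471 or 0.4476 → z<0 root = -0.4471
x = 0.0222, y = 0.1038

(0.0222, 0.1038, -0.4471)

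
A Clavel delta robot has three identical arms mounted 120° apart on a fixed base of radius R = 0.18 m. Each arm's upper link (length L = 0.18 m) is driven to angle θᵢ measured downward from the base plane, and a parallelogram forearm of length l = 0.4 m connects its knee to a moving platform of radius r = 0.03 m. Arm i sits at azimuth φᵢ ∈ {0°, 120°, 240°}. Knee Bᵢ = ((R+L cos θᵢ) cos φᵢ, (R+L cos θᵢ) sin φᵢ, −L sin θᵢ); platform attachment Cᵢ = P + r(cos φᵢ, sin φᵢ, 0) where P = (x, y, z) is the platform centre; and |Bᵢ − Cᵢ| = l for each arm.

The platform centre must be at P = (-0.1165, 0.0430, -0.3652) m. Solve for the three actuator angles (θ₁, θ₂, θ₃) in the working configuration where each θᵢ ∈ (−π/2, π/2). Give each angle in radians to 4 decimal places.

θ₁ = 1.1347, θ₂ = 0.2616, θ₃ = 0.6110

arm 1 (φ=0.0°): x'=-0.1165, y'=0.0430
  e−x'=0.2665;  (l²−L²−(e−x')²−y'²−z²)/2L = -0.2185
  γ=atan2(-0.3652,0.2665)=-0.9404;  ψ=arccos(-0.4832)=2.0751;  θ1=γ+ψ≈1.1347
rotate P by −φ2: (0.0955, 0.0794, -0.3652)
  e−x'=0.0545;  (l²−L²−(e−x')²−y'²−z²)/2L = -0.0418
  θ2 = atan2(B,A) + arccos(C/0.3692) = 0.2616
arm 3 (φ=240.0°): x'=0.0210, y'=-0.1224
  A cos θ + B sin θ = C:  0.1290·cos θ + -0.3652·sin θ = -0.1039
  √(A²+B²)=0.3873;  θ3 = -1.2313+1.8423 ≈ 0.6110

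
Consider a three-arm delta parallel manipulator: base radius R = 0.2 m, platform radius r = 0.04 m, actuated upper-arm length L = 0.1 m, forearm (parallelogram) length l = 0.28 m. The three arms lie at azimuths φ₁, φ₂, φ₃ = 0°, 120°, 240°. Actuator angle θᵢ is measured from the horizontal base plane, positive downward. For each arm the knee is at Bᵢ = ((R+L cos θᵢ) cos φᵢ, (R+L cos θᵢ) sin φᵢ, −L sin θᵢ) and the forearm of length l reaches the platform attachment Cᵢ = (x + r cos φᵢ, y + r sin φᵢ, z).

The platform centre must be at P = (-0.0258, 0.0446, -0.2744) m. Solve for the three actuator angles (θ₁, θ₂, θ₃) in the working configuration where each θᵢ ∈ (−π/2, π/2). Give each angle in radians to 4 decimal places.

θ₁ = 1.3093, θ₂ = 0.6982, θ₃ = 1.3087

rotate P by −φ1: (-0.0258, 0.0446, -0.2744)
  e−x'=0.1858;  (l²−L²−(e−x')²−y'²−z²)/2L = -0.2170
  √(A²+B²)=0.3314;  θ1 = -0.9756+2.2849 ≈ 1.3093
arm 2 (φ=120.0°): x'=0.0515, y'=0.0000
  e−x'=0.1085;  (l²−L²−(e−x')²−y'²−z²)/2L = -0.0933
  θ2 = atan2(B,A) + arccos(C/0.2951) = 0.6982
φ3=240.0° → target in arm frame (-0.0257, -0.0446)
  e−x'=0.1857;  (l²−L²−(e−x')²−y'²−z²)/2L = -0.2169
  γ=atan2(-0.2744,0.1857)=-0.9758;  ψ=arccos(-0.6546)=2.2845;  θ3=γ+ψ≈1.3087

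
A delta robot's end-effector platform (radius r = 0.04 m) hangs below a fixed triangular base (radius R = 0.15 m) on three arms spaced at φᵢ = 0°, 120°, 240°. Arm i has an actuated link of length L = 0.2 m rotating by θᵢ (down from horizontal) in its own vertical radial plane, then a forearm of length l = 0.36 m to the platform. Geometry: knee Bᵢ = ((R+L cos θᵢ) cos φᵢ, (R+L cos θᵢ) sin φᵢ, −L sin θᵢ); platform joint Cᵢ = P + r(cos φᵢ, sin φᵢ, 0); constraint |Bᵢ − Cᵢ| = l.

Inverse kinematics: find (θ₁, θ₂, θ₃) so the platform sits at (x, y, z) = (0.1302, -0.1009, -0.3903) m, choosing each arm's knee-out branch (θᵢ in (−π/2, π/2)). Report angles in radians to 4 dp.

θ₁ = 0.4365, θ₂ = 1.3962, θ₃ = 0.8729

rotate P by −φ1: (0.1302, -0.1009, -0.3903)
  A cos θ + B sin θ = C:  -0.0202·cos θ + -0.3903·sin θ = -0.1833
  √(A²+B²)=0.3908;  θ1 = -1.6225+2.0590 ≈ 0.4365
arm 2 (φ=120.0°): x'=-0.1525, y'=-0.0623
  A cos θ + B sin θ = C:  0.2625·cos θ + -0.3903·sin θ = -0.3388
  √(A²+B²)=0.4704;  θ2 = -0.9788+2.3750 ≈ 1.3962
arm 3 (φ=240.0°): x'=0.0223, y'=0.1632
  A=0.0877, B=-0.3903, C=(l²−L²−A²−y'²−z²)/(2L)=-0.2427
  √(A²+B²)=0.4000;  θ3 = -1.3497+2.2226 ≈ 0.8729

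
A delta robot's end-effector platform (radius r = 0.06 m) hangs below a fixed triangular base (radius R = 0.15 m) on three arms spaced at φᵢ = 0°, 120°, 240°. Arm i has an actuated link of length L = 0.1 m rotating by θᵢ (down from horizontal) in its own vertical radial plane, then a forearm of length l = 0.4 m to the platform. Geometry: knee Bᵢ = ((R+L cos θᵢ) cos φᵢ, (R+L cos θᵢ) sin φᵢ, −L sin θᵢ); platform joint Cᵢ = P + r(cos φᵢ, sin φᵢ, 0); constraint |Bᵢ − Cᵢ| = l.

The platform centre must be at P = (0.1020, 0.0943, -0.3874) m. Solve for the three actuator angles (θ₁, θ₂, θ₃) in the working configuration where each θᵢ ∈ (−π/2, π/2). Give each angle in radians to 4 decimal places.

arm 1 (φ=0.0°): x'=0.1020, y'=0.0943
  A=-0.0120, B=-0.3874, C=(l²−L²−A²−y'²−z²)/(2L)=-0.0456
  θ1 = atan2(B,A) + arccos(C/0.3876) = 0.0869
arm 2 (φ=120.0°): x'=0.0307, y'=-0.1355
  e−x'=0.0593;  (l²−L²−(e−x')²−y'²−z²)/2L = -0.1098
  √(A²+B²)=0.3919;  θ2 = -1.4188+1.8547 ≈ 0.4359
rotate P by −φ3: (-0.1327, 0.0412, -0.3874)
  A=0.2227, B=-0.3874, C=(l²−L²−A²−y'²−z²)/(2L)=-0.2568
  γ=atan2(-0.3874,0.2227)=-1.0491;  ψ=arccos(-0.5747)=2.1830;  θ3=γ+ψ≈1.1338

θ₁ = 0.0869, θ₂ = 0.4359, θ₃ = 1.1338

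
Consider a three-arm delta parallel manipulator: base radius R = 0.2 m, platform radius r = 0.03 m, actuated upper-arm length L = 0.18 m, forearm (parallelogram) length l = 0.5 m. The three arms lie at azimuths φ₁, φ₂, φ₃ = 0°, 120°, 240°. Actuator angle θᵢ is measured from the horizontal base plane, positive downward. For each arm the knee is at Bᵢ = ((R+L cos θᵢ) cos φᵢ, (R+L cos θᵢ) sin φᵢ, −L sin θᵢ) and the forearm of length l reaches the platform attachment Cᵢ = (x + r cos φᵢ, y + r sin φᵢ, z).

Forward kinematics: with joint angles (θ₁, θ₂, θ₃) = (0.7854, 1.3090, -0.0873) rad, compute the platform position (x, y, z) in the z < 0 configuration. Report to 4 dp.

(-0.0154, -0.2183, -0.4507)

centre 1 = (0.2973·cos0.0°, 0.2973·sin0.0°, -0.1273) = (0.2973, 0.0000, -0.1273)
arm 2 at φ=120.0°: ρ2 = 0.2166;  centre 2 = (-0.1083, 0.1876, -0.1739)
centre 3 = (0.3493·cos240.0°, 0.3493·sin240.0°, 0.0157) = (-0.1747, -0.3025, 0.0157)
eliminate P² terms by subtracting sphere 1 from 2 and 3
linear system: -0.8111x+0.3751y = -0.0274−-0.0932z; -0.9439x+-0.6050y = 0.0177−0.2859z
det = 0.8449;  x = 0.0118+0.0602z,  y = -0.0476+0.3786z
sphere 1 gives Az²+Bz+C=0 with A=1.1470, B=0.1841, C=-0.1500;  B²−4AC=0.7222;  roots -0.4507, 0.2902;  negative root z = -0.4507
x = -0.0154, y = -0.2183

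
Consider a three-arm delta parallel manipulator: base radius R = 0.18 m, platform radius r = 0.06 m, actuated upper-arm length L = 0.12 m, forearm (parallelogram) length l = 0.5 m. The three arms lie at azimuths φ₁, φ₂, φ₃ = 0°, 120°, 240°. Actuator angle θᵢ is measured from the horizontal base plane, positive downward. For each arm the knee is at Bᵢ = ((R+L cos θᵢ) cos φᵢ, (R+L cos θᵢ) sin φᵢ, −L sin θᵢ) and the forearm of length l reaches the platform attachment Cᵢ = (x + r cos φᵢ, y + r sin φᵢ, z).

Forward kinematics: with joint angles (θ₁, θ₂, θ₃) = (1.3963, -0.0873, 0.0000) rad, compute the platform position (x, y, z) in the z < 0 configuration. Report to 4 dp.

(-0.2494, 0.0109, -0.4306)

arm 1 at φ=0.0°: (R−r)+L cos θ1 = 0.1408;  S1 = (0.1408, 0.0000, -0.1182)
arm 2 at φ=120.0°: (R−r)+L cos θ2 = 0.2395;  S2 = (-0.1198, 0.2075, 0.0105)
S3 = (0.2400·cos240.0°, 0.2400·sin240.0°, 0.0000) = (-0.1200, -0.2078, 0.0000)
eliminate P² terms by subtracting sphere 1 from 2 and 3
linear system: -0.5212x+0.4149y = 0.0237−0.2573z; -0.5217x+-0.4157y = 0.0238−0.2364z
det = 0.4331;  x = -0.0455+0.4734z,  y = -0.0001+-0.0255z
sphere 1 gives Az²+Bz+C=0 with A=1.2247, B=0.0599, C=-0.2013;  B²−4AC=0.9897;  roots -0.4306, 0.3817;  negative root z = -0.4306
x = -0.2494, y = 0.0109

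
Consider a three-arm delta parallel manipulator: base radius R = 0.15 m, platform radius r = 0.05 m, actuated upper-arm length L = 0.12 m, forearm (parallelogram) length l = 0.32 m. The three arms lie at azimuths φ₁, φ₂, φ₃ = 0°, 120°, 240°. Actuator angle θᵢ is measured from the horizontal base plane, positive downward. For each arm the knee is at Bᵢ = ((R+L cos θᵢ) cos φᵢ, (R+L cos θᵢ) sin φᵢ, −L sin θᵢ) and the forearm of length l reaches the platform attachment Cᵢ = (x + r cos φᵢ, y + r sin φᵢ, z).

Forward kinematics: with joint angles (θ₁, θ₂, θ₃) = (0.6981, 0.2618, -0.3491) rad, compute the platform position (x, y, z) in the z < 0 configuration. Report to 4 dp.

(-0.0754, -0.0474, -0.2465)

φ1=0.0°: virtual centre (0.1919, 0.0000, -0.0771), radius l
φ2=120.0°: virtual centre (-0.1080, 0.1870, -0.0311), radius l
arm 3 at φ=240.0°: (R−r)+L cos θ3 = 0.2128;  O3 = (-0.1064, -0.1843, 0.0410)
|O₂|²−|O₁|² = 0.0048;  |O₃|²−|O₁|² = 0.0042
plane₁₂: -0.5998x+0.3740y+0.0921z = 0.0048
Cramer: x(z) = -0.0075+0.2755z;  y(z) = 0.0008+0.1954z
sphere 1 gives Az²+Bz+C=0 with A=1.1141, B=0.0447, C=-0.0567;  B²−4AC=0.2546;  roots -0.2465, 0.2064;  negative root z = -0.2465
x = -0.0754, y = -0.0474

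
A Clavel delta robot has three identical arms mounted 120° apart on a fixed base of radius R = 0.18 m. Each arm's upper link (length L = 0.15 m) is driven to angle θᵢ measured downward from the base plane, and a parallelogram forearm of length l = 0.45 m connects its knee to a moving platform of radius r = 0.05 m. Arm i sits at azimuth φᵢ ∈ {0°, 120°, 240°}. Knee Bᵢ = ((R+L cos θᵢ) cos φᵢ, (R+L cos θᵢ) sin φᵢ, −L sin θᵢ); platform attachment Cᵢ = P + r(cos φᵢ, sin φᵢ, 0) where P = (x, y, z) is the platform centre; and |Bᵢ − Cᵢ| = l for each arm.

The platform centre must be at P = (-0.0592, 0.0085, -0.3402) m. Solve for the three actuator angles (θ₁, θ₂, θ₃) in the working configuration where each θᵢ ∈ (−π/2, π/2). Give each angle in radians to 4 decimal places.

θ₁ = 0.2619, θ₂ = -0.2620, θ₃ = -0.1746

arm 1 (φ=0.0°): x'=-0.0592, y'=0.0085
  A cos θ + B sin θ = C:  0.1892·cos θ + -0.3402·sin θ = 0.0947
  √(A²+B²)=0.3893;  θ1 = -1.0632+1.3252 ≈ 0.2619
rotate P by −φ2: (0.0370, 0.0470, -0.3402)
  A=0.0930, B=-0.3402, C=(l²−L²−A²−y'²−z²)/(2L)=0.1780
  γ=atan2(-0.3402,0.0930)=-1.3038;  ψ=arccos(0.5047)=1.0418;  θ2=γ+ψ≈-0.2620
rotate P by −φ3: (0.0222, -0.0555, -0.3402)
  A cos θ + B sin θ = C:  0.1078·cos θ + -0.3402·sin θ = 0.1652
  θ3 = atan2(B,A) + arccos(C/0.3569) = -0.1746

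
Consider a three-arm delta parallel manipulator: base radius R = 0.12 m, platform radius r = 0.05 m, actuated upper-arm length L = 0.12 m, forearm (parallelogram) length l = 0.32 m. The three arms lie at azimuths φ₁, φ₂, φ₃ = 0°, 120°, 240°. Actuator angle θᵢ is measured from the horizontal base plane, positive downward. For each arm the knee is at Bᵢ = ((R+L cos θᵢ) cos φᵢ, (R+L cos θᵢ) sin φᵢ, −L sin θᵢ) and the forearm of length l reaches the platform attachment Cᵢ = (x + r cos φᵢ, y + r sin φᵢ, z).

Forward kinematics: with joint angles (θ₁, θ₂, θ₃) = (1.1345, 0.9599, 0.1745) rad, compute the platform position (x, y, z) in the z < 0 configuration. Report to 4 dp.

(-0.0857, -0.0960, -0.3336)

arm 1 at φ=0.0°: (R−r)+L cos θ1 = 0.1207;  S1 = (0.1207, 0.0000, -0.1088)
φ2=120.0°: virtual centre (-0.0694, 0.1202, -0.0983), radius l
φ3=240.0°: virtual centre (-0.0941, -0.1630, -0.0208), radius l
subtract pairs → two planes through P
plane₁₂: -0.3803x+0.2405y+0.0209z = 0.0025
det = 0.2272;  x = -0.0136+0.2161z,  y = -0.0110+0.2547z
sphere 1 gives Az²+Bz+C=0 with A=1.1116, B=0.1538, C=-0.0724;  B²−4AC=0.3456;  roots -0.3336, 0.1952;  negative root z = -0.3336
x = -0.0857, y = -0.0960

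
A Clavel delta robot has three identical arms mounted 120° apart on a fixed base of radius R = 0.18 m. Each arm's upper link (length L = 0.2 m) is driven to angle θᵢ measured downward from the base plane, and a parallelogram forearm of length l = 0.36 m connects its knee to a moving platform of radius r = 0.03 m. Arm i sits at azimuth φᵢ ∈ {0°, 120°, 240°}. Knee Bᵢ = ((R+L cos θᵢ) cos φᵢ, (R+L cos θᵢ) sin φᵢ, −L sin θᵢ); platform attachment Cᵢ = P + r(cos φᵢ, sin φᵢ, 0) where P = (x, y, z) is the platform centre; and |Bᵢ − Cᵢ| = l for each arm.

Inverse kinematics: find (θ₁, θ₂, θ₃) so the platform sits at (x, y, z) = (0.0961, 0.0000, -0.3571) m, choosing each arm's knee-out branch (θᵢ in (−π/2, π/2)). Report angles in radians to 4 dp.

φ1=0.0° → target in arm frame (0.0961, 0.0000)
  A=0.0539, B=-0.3571, C=(l²−L²−A²−y'²−z²)/(2L)=-0.1021
  θ1 = atan2(B,A) + arccos(C/0.3611) = 0.4363
arm 2 (φ=120.0°): x'=-0.0480, y'=-0.0832
  e−x'=0.1980;  (l²−L²−(e−x')²−y'²−z²)/2L = -0.2102
  √(A²+B²)=0.4083;  θ2 = -1.0644+2.1115 ≈ 1.0470
arm 3 (φ=240.0°): x'=-0.0481, y'=0.0832
  e−x'=0.1981;  (l²−L²−(e−x')²−y'²−z²)/2L = -0.2102
  √(A²+B²)=0.4083;  θ3 = -1.0644+2.1115 ≈ 1.0470

θ₁ = 0.4363, θ₂ = 1.0470, θ₃ = 1.0470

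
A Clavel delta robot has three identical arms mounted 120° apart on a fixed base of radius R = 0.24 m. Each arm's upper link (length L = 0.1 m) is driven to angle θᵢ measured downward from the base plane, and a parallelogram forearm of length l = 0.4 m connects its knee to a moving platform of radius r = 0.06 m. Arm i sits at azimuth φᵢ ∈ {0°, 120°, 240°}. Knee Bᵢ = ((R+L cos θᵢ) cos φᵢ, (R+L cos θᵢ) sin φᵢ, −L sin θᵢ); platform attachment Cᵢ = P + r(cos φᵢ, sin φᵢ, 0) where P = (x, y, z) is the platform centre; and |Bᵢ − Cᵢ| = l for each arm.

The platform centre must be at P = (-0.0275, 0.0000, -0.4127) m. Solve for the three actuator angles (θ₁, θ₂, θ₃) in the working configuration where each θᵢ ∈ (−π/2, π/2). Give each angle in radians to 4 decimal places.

rotate P by −φ1: (-0.0275, 0.0000, -0.4127)
  A=0.2075, B=-0.4127, C=(l²−L²−A²−y'²−z²)/(2L)=-0.3169
  γ=atan2(-0.4127,0.2075)=-1.1049;  ψ=arccos(-0.6860)=2.3268;  θ1=γ+ψ≈1.2219
φ2=120.0° → target in arm frame (0.0137, 0.0238)
  e−x'=0.1663;  (l²−L²−(e−x')²−y'²−z²)/2L = -0.2426
  θ2 = atan2(B,A) + arccos(C/0.4449) = 0.9597
φ3=240.0° → target in arm frame (0.0138, -0.0238)
  A cos θ + B sin θ = C:  0.1662·cos θ + -0.4127·sin θ = -0.2426
  θ3 = atan2(B,A) + arccos(C/0.4449) = 0.9597

θ₁ = 1.2219, θ₂ = 0.9597, θ₃ = 0.9597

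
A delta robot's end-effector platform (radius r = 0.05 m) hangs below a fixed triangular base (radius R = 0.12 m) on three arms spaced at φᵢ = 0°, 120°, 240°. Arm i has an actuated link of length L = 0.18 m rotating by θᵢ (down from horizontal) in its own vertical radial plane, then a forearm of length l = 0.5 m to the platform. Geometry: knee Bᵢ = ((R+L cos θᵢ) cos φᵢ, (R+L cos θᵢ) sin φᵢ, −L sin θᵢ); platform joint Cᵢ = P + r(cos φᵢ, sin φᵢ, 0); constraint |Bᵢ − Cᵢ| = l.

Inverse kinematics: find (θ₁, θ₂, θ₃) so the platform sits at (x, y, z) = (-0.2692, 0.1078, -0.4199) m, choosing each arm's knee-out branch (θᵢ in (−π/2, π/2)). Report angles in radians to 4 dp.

θ₁ = 1.1345, θ₂ = -0.2619, θ₃ = 0.3488

rotate P by −φ1: (-0.2692, 0.1078, -0.4199)
  A=0.3392, B=-0.4199, C=(l²−L²−A²−y'²−z²)/(2L)=-0.2372
  θ1 = atan2(B,A) + arccos(C/0.5398) = 1.1345
rotate P by −φ2: (0.2280, 0.1792, -0.4199)
  A cos θ + B sin θ = C:  -0.1580·cos θ + -0.4199·sin θ = -0.0439
  θ2 = atan2(B,A) + arccos(C/0.4486) = -0.2619
arm 3 (φ=240.0°): x'=0.0412, y'=-0.2870
  A=0.0288, B=-0.4199, C=(l²−L²−A²−y'²−z²)/(2L)=-0.1165
  √(A²+B²)=0.4209;  θ3 = -1.5024+1.8512 ≈ 0.3488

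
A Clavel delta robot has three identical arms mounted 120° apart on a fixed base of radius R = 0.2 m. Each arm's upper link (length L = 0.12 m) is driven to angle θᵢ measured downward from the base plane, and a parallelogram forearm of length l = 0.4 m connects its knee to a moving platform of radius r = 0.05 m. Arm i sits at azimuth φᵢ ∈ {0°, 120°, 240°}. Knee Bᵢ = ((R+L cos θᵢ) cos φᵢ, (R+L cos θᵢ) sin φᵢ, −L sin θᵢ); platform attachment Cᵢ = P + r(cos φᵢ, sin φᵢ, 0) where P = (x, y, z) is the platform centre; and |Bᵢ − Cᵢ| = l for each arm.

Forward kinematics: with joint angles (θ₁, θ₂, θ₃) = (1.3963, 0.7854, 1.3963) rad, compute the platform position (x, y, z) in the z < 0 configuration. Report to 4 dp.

(-0.0385, 0.0667, -0.4524)

φ1=0.0°: virtual centre (0.1708, 0.0000, -0.1182), radius l
arm 2 at φ=120.0°: e+L cos θ2 = 0.2349;  O2 = (-0.1174, 0.2034, -0.0849)
O3 = (0.1708·cos240.0°, 0.1708·sin240.0°, -0.1182) = (-0.0854, -0.1479, -0.1182)
|O₂|²−|O₁|² = 0.0192;  |O₃|²−|O₁|² = 0.0000
[-0.5765 0.4068 0.0666]·P = 0.0192;  [-0.5125 -0.2959 0.0000]·P = 0.0000
det = 0.3791;  x = -0.0150+0.0520z,  y = 0.0260+-0.0901z
quadratic in z: (1.0108)z²+(0.2123)z+(-0.1108)=0, √Δ=0.7023 → z ∈ {-0.4524, 0.2423}; z = -0.4524 (taking z<0)
x = -0.0385, y = 0.0667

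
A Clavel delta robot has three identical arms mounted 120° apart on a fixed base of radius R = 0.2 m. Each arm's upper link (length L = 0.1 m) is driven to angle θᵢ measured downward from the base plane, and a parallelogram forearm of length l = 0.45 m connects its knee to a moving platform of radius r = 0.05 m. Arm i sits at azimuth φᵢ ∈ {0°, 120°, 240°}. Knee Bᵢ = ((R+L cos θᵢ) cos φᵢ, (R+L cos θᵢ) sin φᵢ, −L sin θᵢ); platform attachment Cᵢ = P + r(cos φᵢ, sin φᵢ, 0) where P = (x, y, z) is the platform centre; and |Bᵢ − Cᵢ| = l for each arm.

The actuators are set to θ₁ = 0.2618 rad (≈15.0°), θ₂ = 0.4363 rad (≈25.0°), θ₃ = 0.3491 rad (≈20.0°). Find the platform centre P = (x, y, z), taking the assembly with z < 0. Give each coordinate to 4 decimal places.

(0.0156, -0.0092, -0.4120)

φ1=0.0°: virtual centre (0.2466, 0.0000, -0.0259), radius l
arm 2 at φ=120.0°: e+L cos θ2 = 0.2406;  S2 = (-0.1203, 0.2084, -0.0423)
arm 3 at φ=240.0°: e+L cos θ3 = 0.2440;  S3 = (-0.1220, -0.2113, -0.0342)
|S₂|²−|S₁|² = -0.0018;  |S₃|²−|S₁|² = -0.0008
linear system: -0.7338x+0.4168y = -0.0018−-0.0328z; -0.7372x+-0.4226y = -0.0008−-0.0166z
Cramer: x(z) = 0.0018-0.0337z;  y(z) = -0.0012+0.0193z
quadratic in z: (1.0015)z²+(0.0682)z+(-0.1419)=0, √Δ=0.7570 → z ∈ {-0.4120, 0.3439}; z = -0.4120 (taking z<0)
x = 0.0156, y = -0.0092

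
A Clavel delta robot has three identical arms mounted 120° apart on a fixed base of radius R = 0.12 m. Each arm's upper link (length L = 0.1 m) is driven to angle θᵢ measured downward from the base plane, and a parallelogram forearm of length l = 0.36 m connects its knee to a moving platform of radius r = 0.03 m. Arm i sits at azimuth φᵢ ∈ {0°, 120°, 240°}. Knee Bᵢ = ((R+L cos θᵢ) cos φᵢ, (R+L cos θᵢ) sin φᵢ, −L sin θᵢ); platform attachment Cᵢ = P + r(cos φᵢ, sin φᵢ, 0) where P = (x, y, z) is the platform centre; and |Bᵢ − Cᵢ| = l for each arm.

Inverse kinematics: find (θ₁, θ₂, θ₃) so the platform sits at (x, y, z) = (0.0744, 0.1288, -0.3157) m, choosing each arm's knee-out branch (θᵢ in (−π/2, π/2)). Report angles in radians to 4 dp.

φ1=0.0° → target in arm frame (0.0744, 0.1288)
  A=0.0156, B=-0.3157, C=(l²−L²−A²−y'²−z²)/(2L)=0.0155
  √(A²+B²)=0.3161;  θ1 = -1.5214+1.5217 ≈ 0.0003
rotate P by −φ2: (0.0743, -0.1288, -0.3157)
  A=0.0157, B=-0.3157, C=(l²−L²−A²−y'²−z²)/(2L)=0.0155
  γ=atan2(-0.3157,0.0157)=-1.5212;  ψ=arccos(0.0489)=1.5219;  θ2=γ+ψ≈0.0006
φ3=240.0° → target in arm frame (-0.1487, 0.0000)
  A=0.2387, B=-0.3157, C=(l²−L²−A²−y'²−z²)/(2L)=-0.1853
  γ=atan2(-0.3157,0.2387)=-0.9233;  ψ=arccos(-0.4682)=2.0581;  θ3=γ+ψ≈1.1348

θ₁ = 0.0003, θ₂ = 0.0006, θ₃ = 1.1348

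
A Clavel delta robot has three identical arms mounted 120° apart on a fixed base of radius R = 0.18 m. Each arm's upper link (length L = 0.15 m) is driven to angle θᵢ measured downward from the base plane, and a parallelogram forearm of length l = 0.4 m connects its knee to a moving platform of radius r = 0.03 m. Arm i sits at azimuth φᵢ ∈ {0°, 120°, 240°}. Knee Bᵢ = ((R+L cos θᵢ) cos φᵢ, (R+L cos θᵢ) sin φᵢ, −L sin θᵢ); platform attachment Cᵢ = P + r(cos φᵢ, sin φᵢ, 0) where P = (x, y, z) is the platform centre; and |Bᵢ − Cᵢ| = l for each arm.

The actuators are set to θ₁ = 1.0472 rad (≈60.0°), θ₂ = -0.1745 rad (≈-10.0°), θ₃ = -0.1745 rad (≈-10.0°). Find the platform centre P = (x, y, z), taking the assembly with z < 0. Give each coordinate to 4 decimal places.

φ1=0.0°: virtual centre (0.2250, 0.0000, -0.1299), radius l
φ2=120.0°: virtual centre (-0.1489, 0.2578, 0.0260), radius l
centre 3 = (0.2977·cos240.0°, 0.2977·sin240.0°, 0.0260) = (-0.1489, -0.2578, 0.0260)
eliminate P² terms by subtracting sphere 1 from 2 and 3
[-0.7477 0.5157 0.3119]·P = 0.0218;  [-0.7477 -0.5157 0.3119]·P = 0.0218
det = 0.7712;  x = -0.0292+0.4171z,  y = 0.0000+0.0000z
quadratic in z: (1.1740)z²+(0.0478)z+(-0.0785)=0, √Δ=0.6091 → z ∈ {-0.2798, 0.2391}; z = -0.2798 (taking z<0)
x = -0.1459, y = 0.0000

(-0.1459, 0.0000, -0.2798)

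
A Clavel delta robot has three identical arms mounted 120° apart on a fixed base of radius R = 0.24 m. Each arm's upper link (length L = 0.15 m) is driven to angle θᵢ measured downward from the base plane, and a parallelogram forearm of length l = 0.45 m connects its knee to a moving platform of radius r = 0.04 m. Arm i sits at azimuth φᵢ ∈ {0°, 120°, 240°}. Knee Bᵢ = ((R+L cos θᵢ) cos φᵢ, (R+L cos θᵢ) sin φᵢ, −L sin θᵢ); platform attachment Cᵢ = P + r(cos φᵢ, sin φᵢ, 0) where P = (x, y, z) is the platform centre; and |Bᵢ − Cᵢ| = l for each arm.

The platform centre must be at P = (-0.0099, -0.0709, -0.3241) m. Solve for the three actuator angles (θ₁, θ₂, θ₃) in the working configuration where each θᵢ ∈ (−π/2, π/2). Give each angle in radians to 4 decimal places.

rotate P by −φ1: (-0.0099, -0.0709, -0.3241)
  A=0.2099, B=-0.3241, C=(l²−L²−A²−y'²−z²)/(2L)=0.0862
  γ=atan2(-0.3241,0.2099)=-0.9961;  ψ=arccos(0.2234)=1.3455;  θ1=γ+ψ≈0.3495
rotate P by −φ2: (-0.0565, 0.0440, -0.3241)
  e−x'=0.2565;  (l²−L²−(e−x')²−y'²−z²)/2L = 0.0242
  √(A²+B²)=0.4133;  θ2 = -0.9014+1.5123 ≈ 0.6109
φ3=240.0° → target in arm frame (0.0664, 0.0269)
  A cos θ + B sin θ = C:  0.1336·cos θ + -0.3241·sin θ = 0.1879
  γ=atan2(-0.3241,0.1336)=-1.1797;  ψ=arccos(0.5360)=1.0051;  θ3=γ+ψ≈-0.1746

θ₁ = 0.3495, θ₂ = 0.6109, θ₃ = -0.1746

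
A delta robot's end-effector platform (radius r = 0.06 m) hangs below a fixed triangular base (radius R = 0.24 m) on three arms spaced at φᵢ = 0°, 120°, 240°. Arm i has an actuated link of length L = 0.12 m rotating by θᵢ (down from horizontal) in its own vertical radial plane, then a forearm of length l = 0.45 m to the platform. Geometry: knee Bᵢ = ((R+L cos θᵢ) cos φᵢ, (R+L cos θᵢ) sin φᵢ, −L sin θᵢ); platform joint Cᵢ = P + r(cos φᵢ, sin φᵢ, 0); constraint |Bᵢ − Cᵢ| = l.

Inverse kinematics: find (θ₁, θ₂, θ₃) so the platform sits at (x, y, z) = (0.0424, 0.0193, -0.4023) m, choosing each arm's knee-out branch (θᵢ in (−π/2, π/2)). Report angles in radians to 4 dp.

arm 1 (φ=0.0°): x'=0.0424, y'=0.0193
  e−x'=0.1376;  (l²−L²−(e−x')²−y'²−z²)/2L = 0.0290
  γ=atan2(-0.4023,0.1376)=-1.2412;  ψ=arccos(0.0681)=1.5027;  θ1=γ+ψ≈0.2614
arm 2 (φ=120.0°): x'=-0.0045, y'=-0.0464
  A cos θ + B sin θ = C:  0.1845·cos θ + -0.4023·sin θ = -0.0414
  θ2 = atan2(B,A) + arccos(C/0.4426) = 0.5236
rotate P by −φ3: (-0.0379, 0.0271, -0.4023)
  A=0.2179, B=-0.4023, C=(l²−L²−A²−y'²−z²)/(2L)=-0.0915
  √(A²+B²)=0.4575;  θ3 = -1.0744+1.7722 ≈ 0.6978

θ₁ = 0.2614, θ₂ = 0.5236, θ₃ = 0.6978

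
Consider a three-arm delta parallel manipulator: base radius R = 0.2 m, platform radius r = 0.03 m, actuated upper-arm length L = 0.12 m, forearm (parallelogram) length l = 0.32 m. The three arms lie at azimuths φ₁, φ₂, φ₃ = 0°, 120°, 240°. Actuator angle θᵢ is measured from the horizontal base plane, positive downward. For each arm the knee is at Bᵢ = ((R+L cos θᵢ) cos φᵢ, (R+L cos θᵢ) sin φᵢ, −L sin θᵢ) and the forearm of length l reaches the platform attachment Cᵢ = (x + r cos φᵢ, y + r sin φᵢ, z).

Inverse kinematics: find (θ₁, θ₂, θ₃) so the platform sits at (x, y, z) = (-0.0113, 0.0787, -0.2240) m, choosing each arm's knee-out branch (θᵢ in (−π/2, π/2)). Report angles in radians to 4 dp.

arm 1 (φ=0.0°): x'=-0.0113, y'=0.0787
  A cos θ + B sin θ = C:  0.1813·cos θ + -0.2240·sin θ = -0.0052
  √(A²+B²)=0.2882;  θ1 = -0.8904+1.5887 ≈ 0.6984
φ2=120.0° → target in arm frame (0.0738, -0.0296)
  A cos θ + B sin θ = C:  0.0962·cos θ + -0.2240·sin θ = 0.1154
  √(A²+B²)=0.2438;  θ2 = -1.1652+1.0777 ≈ -0.0875
rotate P by −φ3: (-0.0625, -0.0491, -0.2240)
  A=0.2325, B=-0.2240, C=(l²−L²−A²−y'²−z²)/(2L)=-0.0777
  √(A²+B²)=0.3229;  θ3 = -0.7668+1.8139 ≈ 1.0471

θ₁ = 0.6984, θ₂ = -0.0875, θ₃ = 1.0471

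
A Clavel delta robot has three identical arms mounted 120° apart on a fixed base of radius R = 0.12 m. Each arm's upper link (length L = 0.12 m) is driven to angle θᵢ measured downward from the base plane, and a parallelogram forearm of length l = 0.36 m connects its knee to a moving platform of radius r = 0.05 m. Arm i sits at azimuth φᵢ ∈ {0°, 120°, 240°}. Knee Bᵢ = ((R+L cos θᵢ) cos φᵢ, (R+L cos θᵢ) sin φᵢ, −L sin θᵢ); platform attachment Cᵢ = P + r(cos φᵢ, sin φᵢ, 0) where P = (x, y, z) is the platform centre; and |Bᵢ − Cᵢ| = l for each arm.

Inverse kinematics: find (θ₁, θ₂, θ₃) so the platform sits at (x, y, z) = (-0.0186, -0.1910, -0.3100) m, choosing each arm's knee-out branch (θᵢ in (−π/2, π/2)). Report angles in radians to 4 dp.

rotate P by −φ1: (-0.0186, -0.1910, -0.3100)
  A cos θ + B sin θ = C:  0.0886·cos θ + -0.3100·sin θ = -0.1051
  θ1 = atan2(B,A) + arccos(C/0.3224) = 0.6105
arm 2 (φ=120.0°): x'=-0.1561, y'=0.1116
  A=0.2261, B=-0.3100, C=(l²−L²−A²−y'²−z²)/(2L)=-0.1853
  γ=atan2(-0.3100,0.2261)=-0.9406;  ψ=arccos(-0.4830)=2.0749;  θ2=γ+ψ≈1.1343
φ3=240.0° → target in arm frame (0.1747, 0.0794)
  e−x'=-0.1047;  (l²−L²−(e−x')²−y'²−z²)/2L = 0.0076
  γ=atan2(-0.3100,-0.1047)=-1.8965;  ψ=arccos(0.0233)=1.5475;  θ3=γ+ψ≈-0.3491

θ₁ = 0.6105, θ₂ = 1.1343, θ₃ = -0.3491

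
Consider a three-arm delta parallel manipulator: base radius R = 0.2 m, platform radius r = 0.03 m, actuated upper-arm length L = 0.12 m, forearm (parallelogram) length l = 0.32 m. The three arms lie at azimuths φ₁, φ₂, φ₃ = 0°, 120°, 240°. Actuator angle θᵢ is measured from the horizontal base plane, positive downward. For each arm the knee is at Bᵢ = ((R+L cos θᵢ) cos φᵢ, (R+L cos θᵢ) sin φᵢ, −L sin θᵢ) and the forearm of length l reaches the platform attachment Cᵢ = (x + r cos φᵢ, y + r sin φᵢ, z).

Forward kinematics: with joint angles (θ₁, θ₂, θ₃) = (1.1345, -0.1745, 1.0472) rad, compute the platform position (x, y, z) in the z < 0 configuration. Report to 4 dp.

φ1=0.0°: virtual centre (0.2207, 0.0000, -0.1088), radius l
φ2=120.0°: virtual centre (-0.1441, 0.2496, 0.0208), radius l
φ3=240.0°: virtual centre (-0.1150, -0.1992, -0.1039), radius l
subtract pairs → two planes through P
[-0.7296 0.4991 0.2592]·P = 0.0229;  [-0.6714 -0.3984 0.0097]·P = 0.0032
Cramer: x(z) = -0.0171+0.1727z;  y(z) = 0.0209-0.2668z
quadratic in z: (1.1010)z²+(0.1242)z+(-0.0336)=0, √Δ=0.4041 → z ∈ {-0.2399, 0.1271}; z = -0.2399 (taking z<0)
x = -0.0586, y = 0.0849

(-0.0586, 0.0849, -0.2399)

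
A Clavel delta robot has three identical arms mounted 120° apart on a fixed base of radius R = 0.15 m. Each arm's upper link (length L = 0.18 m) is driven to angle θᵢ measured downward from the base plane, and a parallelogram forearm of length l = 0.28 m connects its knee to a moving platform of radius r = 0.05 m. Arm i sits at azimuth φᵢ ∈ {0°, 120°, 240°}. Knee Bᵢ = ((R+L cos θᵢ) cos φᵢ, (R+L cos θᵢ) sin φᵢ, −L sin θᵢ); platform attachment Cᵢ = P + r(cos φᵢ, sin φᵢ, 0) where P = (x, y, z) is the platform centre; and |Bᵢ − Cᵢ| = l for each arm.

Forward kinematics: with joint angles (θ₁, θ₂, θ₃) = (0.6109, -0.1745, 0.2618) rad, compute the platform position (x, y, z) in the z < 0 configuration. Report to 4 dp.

(-0.0320, 0.0169, -0.0999)

φ1=0.0°: virtual centre (0.2474, 0.0000, -0.1032), radius l
S2 = (0.2773·cos120.0°, 0.2773·sin120.0°, 0.0313) = (-0.1386, 0.2401, 0.0313)
arm 3 at φ=240.0°: ρ3 = 0.2739;  S3 = (-0.1369, -0.2372, -0.0466)
subtract pairs → two planes through P
plane₁₂: -0.7722x+0.4802y+0.2690z = 0.0060
Cramer: x(z) = -0.0073+0.2475z;  y(z) = 0.0007-0.1622z
quadratic in z: (1.0876)z²+(0.0802)z+(-0.0028)=0, √Δ=0.1371 → z ∈ {-0.0999, 0.0262}; z = -0.0999 (taking z<0)
x = -0.0320, y = 0.0169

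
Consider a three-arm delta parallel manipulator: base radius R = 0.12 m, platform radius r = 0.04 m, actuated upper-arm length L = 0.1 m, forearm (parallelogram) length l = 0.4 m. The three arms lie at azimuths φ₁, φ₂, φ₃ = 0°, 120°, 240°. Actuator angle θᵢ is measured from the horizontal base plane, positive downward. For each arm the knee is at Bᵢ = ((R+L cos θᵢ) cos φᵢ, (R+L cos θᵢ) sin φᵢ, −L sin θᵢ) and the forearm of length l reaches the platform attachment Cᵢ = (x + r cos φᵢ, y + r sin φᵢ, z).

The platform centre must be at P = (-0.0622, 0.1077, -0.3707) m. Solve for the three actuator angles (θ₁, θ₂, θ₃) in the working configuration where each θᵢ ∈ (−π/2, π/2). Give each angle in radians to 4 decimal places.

θ₁ = 0.6110, θ₂ = -0.2617, θ₃ = 0.6109

arm 1 (φ=0.0°): x'=-0.0622, y'=0.1077
  A cos θ + B sin θ = C:  0.1422·cos θ + -0.3707·sin θ = -0.0962
  θ1 = atan2(B,A) + arccos(C/0.3970) = 0.6110
rotate P by −φ2: (0.1244, 0.0000, -0.3707)
  A=-0.0444, B=-0.3707, C=(l²−L²−A²−y'²−z²)/(2L)=0.0531
  γ=atan2(-0.3707,-0.0444)=-1.6899;  ψ=arccos(0.1421)=1.4282;  θ2=γ+ψ≈-0.2617
φ3=240.0° → target in arm frame (-0.0622, -0.1077)
  e−x'=0.1422;  (l²−L²−(e−x')²−y'²−z²)/2L = -0.0962
  √(A²+B²)=0.3970;  θ3 = -1.2046+1.8155 ≈ 0.6109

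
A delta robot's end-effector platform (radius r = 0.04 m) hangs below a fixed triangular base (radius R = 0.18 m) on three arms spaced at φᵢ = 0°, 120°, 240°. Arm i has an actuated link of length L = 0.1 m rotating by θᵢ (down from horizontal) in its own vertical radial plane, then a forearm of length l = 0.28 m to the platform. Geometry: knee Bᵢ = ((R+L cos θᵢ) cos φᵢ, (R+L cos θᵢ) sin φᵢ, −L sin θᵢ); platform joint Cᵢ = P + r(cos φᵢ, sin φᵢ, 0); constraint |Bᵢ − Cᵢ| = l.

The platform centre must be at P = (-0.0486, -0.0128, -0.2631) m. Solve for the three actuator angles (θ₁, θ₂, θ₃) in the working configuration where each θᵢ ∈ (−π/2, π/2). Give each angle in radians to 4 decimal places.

rotate P by −φ1: (-0.0486, -0.0128, -0.2631)
  A cos θ + B sin θ = C:  0.1886·cos θ + -0.2631·sin θ = -0.1828
  √(A²+B²)=0.3237;  θ1 = -0.9489+2.1708 ≈ 1.2219
φ2=120.0° → target in arm frame (0.0132, 0.0485)
  e−x'=0.1268;  (l²−L²−(e−x')²−y'²−z²)/2L = -0.0962
  γ=atan2(-0.2631,0.1268)=-1.1217;  ψ=arccos(-0.3295)=1.9066;  θ2=γ+ψ≈0.7848
arm 3 (φ=240.0°): x'=0.0354, y'=-0.0357
  A=0.1046, B=-0.2631, C=(l²−L²−A²−y'²−z²)/(2L)=-0.0652
  γ=atan2(-0.2631,0.1046)=-1.1923;  ψ=arccos(-0.2303)=1.8032;  θ3=γ+ψ≈0.6108

θ₁ = 1.2219, θ₂ = 0.7848, θ₃ = 0.6108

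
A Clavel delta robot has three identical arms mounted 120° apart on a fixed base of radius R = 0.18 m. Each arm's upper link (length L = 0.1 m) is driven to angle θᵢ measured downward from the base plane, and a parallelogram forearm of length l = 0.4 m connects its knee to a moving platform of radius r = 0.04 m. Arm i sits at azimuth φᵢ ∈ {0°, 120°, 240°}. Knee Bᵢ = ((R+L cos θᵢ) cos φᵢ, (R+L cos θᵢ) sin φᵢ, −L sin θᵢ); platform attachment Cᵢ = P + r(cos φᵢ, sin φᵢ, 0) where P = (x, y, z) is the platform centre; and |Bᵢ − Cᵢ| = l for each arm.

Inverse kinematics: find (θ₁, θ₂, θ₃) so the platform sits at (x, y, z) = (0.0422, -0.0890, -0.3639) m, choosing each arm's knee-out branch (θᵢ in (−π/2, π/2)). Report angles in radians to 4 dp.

arm 1 (φ=0.0°): x'=0.0422, y'=-0.0890
  e−x'=0.0978;  (l²−L²−(e−x')²−y'²−z²)/2L = 0.0005
  θ1 = atan2(B,A) + arccos(C/0.3768) = 0.2613
rotate P by −φ2: (-0.0982, 0.0080, -0.3639)
  A=0.2382, B=-0.3639, C=(l²−L²−A²−y'²−z²)/(2L)=-0.1961
  γ=atan2(-0.3639,0.2382)=-0.9913;  ψ=arccos(-0.4508)=2.0385;  θ2=γ+ψ≈1.0472
φ3=240.0° → target in arm frame (0.0560, 0.0810)
  A cos θ + B sin θ = C:  0.0840·cos θ + -0.3639·sin θ = 0.0197
  √(A²+B²)=0.3735;  θ3 = -1.3439+1.5179 ≈ 0.1740

θ₁ = 0.2613, θ₂ = 1.0472, θ₃ = 0.1740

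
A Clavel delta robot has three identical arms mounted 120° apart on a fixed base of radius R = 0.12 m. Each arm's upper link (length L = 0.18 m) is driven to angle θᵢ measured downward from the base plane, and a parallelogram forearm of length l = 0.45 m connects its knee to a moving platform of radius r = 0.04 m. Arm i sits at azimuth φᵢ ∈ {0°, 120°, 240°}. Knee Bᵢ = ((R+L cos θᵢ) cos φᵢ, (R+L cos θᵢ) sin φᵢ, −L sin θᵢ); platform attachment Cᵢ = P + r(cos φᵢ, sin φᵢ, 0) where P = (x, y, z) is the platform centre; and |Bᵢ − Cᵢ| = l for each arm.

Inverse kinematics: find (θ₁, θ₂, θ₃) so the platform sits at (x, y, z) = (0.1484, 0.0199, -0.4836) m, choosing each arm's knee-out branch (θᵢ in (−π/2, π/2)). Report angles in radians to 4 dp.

θ₁ = 0.2618, θ₂ = 0.8729, θ₃ = 0.9600

rotate P by −φ1: (0.1484, 0.0199, -0.4836)
  e−x'=-0.0684;  (l²−L²−(e−x')²−y'²−z²)/2L = -0.1912
  θ1 = atan2(B,A) + arccos(C/0.4884) = 0.2618
rotate P by −φ2: (-0.0570, -0.1385, -0.4836)
  e−x'=0.1370;  (l²−L²−(e−x')²−y'²−z²)/2L = -0.2825
  θ2 = atan2(B,A) + arccos(C/0.5026) = 0.8729
φ3=240.0° → target in arm frame (-0.0914, 0.1186)
  A cos θ + B sin θ = C:  0.1714·cos θ + -0.4836·sin θ = -0.2978
  γ=atan2(-0.4836,0.1714)=-1.2301;  ψ=arccos(-0.5805)=2.1901;  θ3=γ+ψ≈0.9600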